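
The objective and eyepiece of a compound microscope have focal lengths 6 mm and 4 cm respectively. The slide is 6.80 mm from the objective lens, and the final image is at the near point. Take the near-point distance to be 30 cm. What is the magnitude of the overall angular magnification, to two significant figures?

Convert to cm: f_obj = 6 mm = 0.6 cm; d_o = 6.80 mm = 0.68 cm.
Objective: 1/d_i = 1/f_obj - 1/d_o = 1/0.6 - 1/0.68 = 0.19608 cm^-1, so d_i = 5.100 cm.
m_obj = -d_i/d_o = -5.100/0.68 = -7.500.
Eyepiece angular magnification (image at near point): M_eye = 1 + D/f_e = 1 + 30/4 = 8.500.
Overall M = m_obj x M_eye = (-7.500)(8.500) = -63.75.
|M| = 63.75.

64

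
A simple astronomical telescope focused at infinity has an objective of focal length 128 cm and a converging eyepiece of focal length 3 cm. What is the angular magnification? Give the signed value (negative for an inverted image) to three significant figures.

-42.7

M = -f_obj/f_eye = -128/(3) = -42.667.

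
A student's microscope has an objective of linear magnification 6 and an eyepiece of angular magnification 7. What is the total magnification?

The overall magnification of a compound microscope is the product of the objective and eyepiece magnifications:
M = M_obj x M_eye = 6 x 7 = 42.

42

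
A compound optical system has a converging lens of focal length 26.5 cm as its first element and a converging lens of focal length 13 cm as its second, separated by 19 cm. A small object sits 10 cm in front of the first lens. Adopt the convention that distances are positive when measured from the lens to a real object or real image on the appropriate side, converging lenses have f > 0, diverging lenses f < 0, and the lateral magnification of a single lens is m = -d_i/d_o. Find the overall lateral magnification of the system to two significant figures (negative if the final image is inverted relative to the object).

-0.95

Lens 1: 1/d_i1 = 1/f_1 - 1/d_o1 = 1/26.5 - 1/10 = -0.06226 cm^-1, so d_i1 = -16.061 cm.
m_1 = -(-16.061)/10 = 1.6061.
The intermediate image is virtual, 16.061 cm to the left of lens 1, so d_o2 = L - d_i1 = 19 - (-16.061) = 35.061 cm.
Lens 2: 1/d_i2 = 1/f_2 - 1/d_o2 = 1/13 - 1/(35.061) = 0.04840 cm^-1, so d_i2 = 20.661 cm.
m_2 = -(20.661)/(35.061) = -0.5893.
Overall magnification: m = m_1 m_2 = -0.9464.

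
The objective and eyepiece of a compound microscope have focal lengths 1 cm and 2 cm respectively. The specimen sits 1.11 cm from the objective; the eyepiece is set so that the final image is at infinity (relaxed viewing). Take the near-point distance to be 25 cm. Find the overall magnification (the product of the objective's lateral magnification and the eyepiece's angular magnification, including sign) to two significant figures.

-110

Objective: 1/d_i = 1/f_obj - 1/d_o = 1/1 - 1/1.11 = 0.09910 cm^-1, so d_i = 10.091 cm.
m_obj = -d_i/d_o = -10.091/1.11 = -9.091.
Eyepiece angular magnification (image at infinity): M_eye = D/f_e = 25/2 = 12.500.
Overall M = m_obj x M_eye = (-9.091)(12.500) = -113.64.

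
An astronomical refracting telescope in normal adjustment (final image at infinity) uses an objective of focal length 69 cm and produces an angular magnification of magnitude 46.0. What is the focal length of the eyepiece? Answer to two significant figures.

|M| = f_obj/f_eye, so f_eye = f_obj/|M| = 69/46.0 = 1.500 cm.

1.5 cm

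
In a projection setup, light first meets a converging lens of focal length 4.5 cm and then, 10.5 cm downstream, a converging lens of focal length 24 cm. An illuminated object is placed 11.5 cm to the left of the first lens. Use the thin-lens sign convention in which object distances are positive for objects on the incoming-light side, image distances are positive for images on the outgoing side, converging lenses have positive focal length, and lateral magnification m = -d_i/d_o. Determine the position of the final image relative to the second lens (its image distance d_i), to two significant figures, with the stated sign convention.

-3.6 cm

Lens 1: 1/d_i1 = 1/f_1 - 1/d_o1 = 1/4.5 - 1/11.5 = 0.13527 cm^-1, so d_i1 = 7.393 cm.
Object distance for lens 2: d_o2 = 10.5 - 7.393 = 3.107 cm.
Lens 2: 1/d_i2 = 1/f_2 - 1/d_o2 = 1/24 - 1/(3.107) = -0.28017 cm^-1, so d_i2 = -3.569 cm.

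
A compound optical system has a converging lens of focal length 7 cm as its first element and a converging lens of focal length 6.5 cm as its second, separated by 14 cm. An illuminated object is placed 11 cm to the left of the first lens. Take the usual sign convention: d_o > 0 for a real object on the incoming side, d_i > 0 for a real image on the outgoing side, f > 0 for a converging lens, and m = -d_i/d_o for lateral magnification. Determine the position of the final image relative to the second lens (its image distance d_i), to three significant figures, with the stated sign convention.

Lens 1: 1/d_i1 = 1/f_1 - 1/d_o1 = 1/7 - 1/11 = 0.05195 cm^-1, so d_i1 = 19.250 cm.
This image would form 19.250 cm past lens 1, i.e. 5.250 cm beyond lens 2, so it is a virtual object for lens 2: d_o2 = 14 - 19.250 = -5.250 cm.
Lens 2: 1/d_i2 = 1/f_2 - 1/d_o2 = 1/6.5 - 1/(-5.250) = 0.34432 cm^-1, so d_i2 = 2.904 cm.

2.90 cm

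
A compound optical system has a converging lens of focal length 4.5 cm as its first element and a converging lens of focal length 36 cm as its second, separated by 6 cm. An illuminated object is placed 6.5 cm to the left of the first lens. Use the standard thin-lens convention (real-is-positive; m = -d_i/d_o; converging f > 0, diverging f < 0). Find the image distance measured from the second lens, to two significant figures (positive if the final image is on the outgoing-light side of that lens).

First lens: d_i1 = 1/(1/4.5 - 1/6.5) = 14.625 cm.
Since 14.625 cm > 6 cm, the first image lies past the second lens and serves as a virtual object: d_o2 = L - d_i1 = -8.625 cm.
Second lens: d_i2 = 1/(1/36 - 1/(-8.625)) = 6.958 cm.

7.0 cm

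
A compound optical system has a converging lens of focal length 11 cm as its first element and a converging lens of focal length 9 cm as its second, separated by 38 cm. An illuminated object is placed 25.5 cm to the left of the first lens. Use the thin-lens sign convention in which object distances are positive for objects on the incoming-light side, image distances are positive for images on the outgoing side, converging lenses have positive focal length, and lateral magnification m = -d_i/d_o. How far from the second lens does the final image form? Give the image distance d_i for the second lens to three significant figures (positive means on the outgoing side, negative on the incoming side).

First lens: d_i1 = 1/(1/11 - 1/25.5) = 19.345 cm.
That image sits 18.655 cm in front of the second lens, so d_o2 = 18.655 cm.
Second lens: d_i2 = 1/(1/9 - 1/(18.655)) = 17.389 cm.

17.4 cm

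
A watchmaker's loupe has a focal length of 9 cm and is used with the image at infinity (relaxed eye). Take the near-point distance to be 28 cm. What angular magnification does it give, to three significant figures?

M = D/f = 28/9 = 3.111.

3.11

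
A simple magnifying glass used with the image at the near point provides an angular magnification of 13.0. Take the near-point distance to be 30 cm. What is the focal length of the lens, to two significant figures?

For the image at the near point, M = 1 + D/f.
f = D/(M - 1) = 30/(13.0 - 1) = 2.500 cm.

2.5 cm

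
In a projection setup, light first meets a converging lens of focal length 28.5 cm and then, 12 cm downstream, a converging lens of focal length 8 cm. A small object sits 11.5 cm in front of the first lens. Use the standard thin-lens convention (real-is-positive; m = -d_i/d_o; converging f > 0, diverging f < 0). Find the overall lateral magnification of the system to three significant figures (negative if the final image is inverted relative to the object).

First lens: d_i1 = 1/(1/28.5 - 1/11.5) = -19.279 cm.
m_1 = -(-19.279)/11.5 = 1.6765.
With d_i1 < 0 the first image is virtual and lies on the object side; the object distance for lens 2 is d_o2 = 12 - (-19.279) = 31.279 cm.
Second lens: d_i2 = 1/(1/8 - 1/(31.279)) = 10.749 cm.
m_2 = -(10.749)/(31.279) = -0.3437.
Total m = m_1 x m_2 = (1.6765)(-0.3437) = -0.5761.

-0.576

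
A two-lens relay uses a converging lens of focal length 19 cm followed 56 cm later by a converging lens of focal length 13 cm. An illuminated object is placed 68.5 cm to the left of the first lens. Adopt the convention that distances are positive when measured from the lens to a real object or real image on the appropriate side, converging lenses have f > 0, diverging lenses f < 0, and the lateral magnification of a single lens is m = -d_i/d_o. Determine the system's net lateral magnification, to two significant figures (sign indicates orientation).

0.30

First lens: d_i1 = 1/(1/19 - 1/68.5) = 26.293 cm.
m_1 = -(26.293)/68.5 = -0.3838.
Object distance for lens 2: d_o2 = 56 - 26.293 = 29.707 cm.
Second lens: d_i2 = 1/(1/13 - 1/(29.707)) = 23.115 cm.
m_2 = -(23.115)/(29.707) = -0.7781.
Total m = m_1 x m_2 = (-0.3838)(-0.7781) = 0.2987.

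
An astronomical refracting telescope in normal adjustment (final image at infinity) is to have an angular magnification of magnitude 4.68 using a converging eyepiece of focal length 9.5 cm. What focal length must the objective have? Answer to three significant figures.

44.5 cm

|M| = f_obj/|f_eye|, so f_obj = |M| x |f_eye| = 4.68 x 9.5 = 44.460 cm.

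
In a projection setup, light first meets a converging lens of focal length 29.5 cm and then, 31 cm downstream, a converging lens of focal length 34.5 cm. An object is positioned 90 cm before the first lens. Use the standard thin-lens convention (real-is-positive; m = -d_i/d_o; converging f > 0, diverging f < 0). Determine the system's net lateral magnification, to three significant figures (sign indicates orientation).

Applying the thin-lens equation to the first lens, 1/29.5 = 1/90 + 1/d_i1, which gives d_i1 = 43.884 cm.
Its lateral magnification is m_1 = -d_i1/d_o1 = -(43.884)/90 = -0.4876.
This image would form 43.884 cm past lens 1, i.e. 12.884 cm beyond lens 2, so it is a virtual object for lens 2: d_o2 = 31 - 43.884 = -12.884 cm.
Applying the thin-lens equation again with f_2 = 34.5 cm and d_o2 = -12.884 cm gives d_i2 = 9.381 cm.
m_2 = -(9.381)/(-12.884) = 0.7281.
The system's lateral magnification is m_1 m_2 = (-0.4876)(0.7281) = -0.3550.

-0.355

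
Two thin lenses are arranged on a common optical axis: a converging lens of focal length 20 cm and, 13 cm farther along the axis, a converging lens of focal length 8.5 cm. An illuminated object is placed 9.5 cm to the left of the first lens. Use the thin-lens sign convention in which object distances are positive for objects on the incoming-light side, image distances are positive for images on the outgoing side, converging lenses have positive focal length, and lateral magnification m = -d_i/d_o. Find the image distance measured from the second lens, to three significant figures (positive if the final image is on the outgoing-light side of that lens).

11.7 cm

Applying the thin-lens equation to the first lens, 1/20 = 1/9.5 + 1/d_i1, which gives d_i1 = -18.095 cm.
The intermediate image is virtual, 18.095 cm to the left of lens 1, so d_o2 = L - d_i1 = 13 - (-18.095) = 31.095 cm.
Applying the thin-lens equation again with f_2 = 8.5 cm and d_o2 = 31.095 cm gives d_i2 = 11.698 cm.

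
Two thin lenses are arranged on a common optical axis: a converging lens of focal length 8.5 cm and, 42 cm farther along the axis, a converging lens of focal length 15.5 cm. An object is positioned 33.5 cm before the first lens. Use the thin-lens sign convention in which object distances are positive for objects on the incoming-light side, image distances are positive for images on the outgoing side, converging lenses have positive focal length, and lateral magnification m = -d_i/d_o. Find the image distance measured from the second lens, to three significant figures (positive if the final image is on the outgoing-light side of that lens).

31.4 cm

First lens: d_i1 = 1/(1/8.5 - 1/33.5) = 11.390 cm.
Object distance for lens 2: d_o2 = 42 - 11.390 = 30.610 cm.
Second lens: d_i2 = 1/(1/15.5 - 1/(30.610)) = 31.400 cm.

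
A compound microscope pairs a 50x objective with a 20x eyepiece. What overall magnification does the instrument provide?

1000

The overall magnification of a compound microscope is the product of the objective and eyepiece magnifications:
M = M_obj x M_eye = 50 x 20 = 1000.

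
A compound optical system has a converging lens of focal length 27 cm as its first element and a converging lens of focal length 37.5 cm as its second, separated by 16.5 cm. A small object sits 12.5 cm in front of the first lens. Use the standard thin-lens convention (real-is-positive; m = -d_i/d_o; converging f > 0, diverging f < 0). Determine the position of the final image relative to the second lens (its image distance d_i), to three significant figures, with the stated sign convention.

First lens: d_i1 = 1/(1/27 - 1/12.5) = -23.276 cm.
The intermediate image is virtual, 23.276 cm to the left of lens 1, so d_o2 = L - d_i1 = 16.5 - (-23.276) = 39.776 cm.
Second lens: d_i2 = 1/(1/37.5 - 1/(39.776)) = 655.398 cm.

655 cm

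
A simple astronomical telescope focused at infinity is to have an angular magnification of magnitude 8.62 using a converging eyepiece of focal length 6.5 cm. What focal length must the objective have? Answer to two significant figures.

56 cm

|M| = f_obj/|f_eye|, so f_obj = |M| x |f_eye| = 8.62 x 6.5 = 56.030 cm.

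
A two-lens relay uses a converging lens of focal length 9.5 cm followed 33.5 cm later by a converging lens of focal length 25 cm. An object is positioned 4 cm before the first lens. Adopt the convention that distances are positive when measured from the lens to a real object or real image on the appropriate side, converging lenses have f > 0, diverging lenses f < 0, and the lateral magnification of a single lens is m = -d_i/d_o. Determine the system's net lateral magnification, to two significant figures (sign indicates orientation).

-2.8

First lens: d_i1 = 1/(1/9.5 - 1/4) = -6.909 cm.
m_1 = -(-6.909)/4 = 1.7273.
With d_i1 < 0 the first image is virtual and lies on the object side; the object distance for lens 2 is d_o2 = 33.5 - (-6.909) = 40.409 cm.
Second lens: d_i2 = 1/(1/25 - 1/(40.409)) = 65.560 cm.
m_2 = -(65.560)/(40.409) = -1.6224.
Overall magnification: m = m_1 m_2 = -2.8024.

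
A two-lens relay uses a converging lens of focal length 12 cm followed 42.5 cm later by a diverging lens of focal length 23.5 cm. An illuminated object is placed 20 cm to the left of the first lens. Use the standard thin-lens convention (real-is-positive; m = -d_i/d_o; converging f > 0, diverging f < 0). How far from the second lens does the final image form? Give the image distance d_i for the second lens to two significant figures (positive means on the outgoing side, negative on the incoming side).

First lens: d_i1 = 1/(1/12 - 1/20) = 30.000 cm.
That image sits 12.500 cm in front of the second lens, so d_o2 = 12.500 cm.
Second lens: d_i2 = 1/(1/(-23.5) - 1/(12.500)) = -8.160 cm.

-8.2 cm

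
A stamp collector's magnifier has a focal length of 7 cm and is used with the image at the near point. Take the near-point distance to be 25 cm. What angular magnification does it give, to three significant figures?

M = 1 + D/f = 1 + 25/7 = 4.571.

4.57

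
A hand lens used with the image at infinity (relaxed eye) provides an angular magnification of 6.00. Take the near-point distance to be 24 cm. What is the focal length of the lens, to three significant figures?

4.00 cm

For the image at infinity, M = D/f.
f = D/M = 24/6.0 = 4.000 cm.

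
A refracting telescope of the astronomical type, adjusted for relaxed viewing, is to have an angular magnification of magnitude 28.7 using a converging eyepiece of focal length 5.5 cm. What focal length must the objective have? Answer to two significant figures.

|M| = f_obj/|f_eye|, so f_obj = |M| x |f_eye| = 28.7 x 5.5 = 157.850 cm.

160 cm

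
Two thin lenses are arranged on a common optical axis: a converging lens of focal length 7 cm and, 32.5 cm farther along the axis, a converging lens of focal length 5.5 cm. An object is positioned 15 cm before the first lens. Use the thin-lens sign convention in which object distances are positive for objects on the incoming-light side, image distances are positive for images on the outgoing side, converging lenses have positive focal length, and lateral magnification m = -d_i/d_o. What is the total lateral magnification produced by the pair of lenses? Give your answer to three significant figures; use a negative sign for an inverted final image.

0.347

Lens 1: 1/d_i1 = 1/f_1 - 1/d_o1 = 1/7 - 1/15 = 0.07619 cm^-1, so d_i1 = 13.125 cm.
m_1 = -(13.125)/15 = -0.8750.
The intermediate image is 13.125 cm to the right of lens 1, so d_o2 = L - d_i1 = 32.5 - 13.125 = 19.375 cm.
Lens 2: 1/d_i2 = 1/f_2 - 1/d_o2 = 1/5.5 - 1/(19.375) = 0.13021 cm^-1, so d_i2 = 7.680 cm.
m_2 = -(7.680)/(19.375) = -0.3964.
The system's lateral magnification is m_1 m_2 = (-0.8750)(-0.3964) = 0.3468.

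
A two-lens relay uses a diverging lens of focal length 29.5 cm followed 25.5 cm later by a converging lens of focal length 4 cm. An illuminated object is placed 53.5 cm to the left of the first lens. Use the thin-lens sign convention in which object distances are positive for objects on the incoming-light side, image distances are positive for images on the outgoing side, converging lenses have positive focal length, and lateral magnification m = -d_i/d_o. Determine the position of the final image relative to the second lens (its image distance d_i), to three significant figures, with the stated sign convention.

First lens: d_i1 = 1/(1/(-29.5) - 1/53.5) = -19.015 cm.
The intermediate image is virtual, 19.015 cm to the left of lens 1, so d_o2 = L - d_i1 = 25.5 - (-19.015) = 44.515 cm.
Second lens: d_i2 = 1/(1/4 - 1/(44.515)) = 4.395 cm.

4.39 cm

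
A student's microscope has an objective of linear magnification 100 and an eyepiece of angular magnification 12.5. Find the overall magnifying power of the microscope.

The overall magnification of a compound microscope is the product of the objective and eyepiece magnifications:
M = M_obj x M_eye = 100 x 12.5 = 1250.

1250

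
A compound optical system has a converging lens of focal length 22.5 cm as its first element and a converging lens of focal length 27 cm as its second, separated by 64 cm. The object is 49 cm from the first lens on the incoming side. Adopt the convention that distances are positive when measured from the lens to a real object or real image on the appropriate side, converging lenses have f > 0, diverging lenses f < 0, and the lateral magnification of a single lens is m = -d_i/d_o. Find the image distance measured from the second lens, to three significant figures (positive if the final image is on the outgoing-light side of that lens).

Applying the thin-lens equation to the first lens, 1/22.5 = 1/49 + 1/d_i1, which gives d_i1 = 41.604 cm.
Object distance for lens 2: d_o2 = 64 - 41.604 = 22.396 cm.
Applying the thin-lens equation again with f_2 = 27 cm and d_o2 = 22.396 cm gives d_i2 = -131.348 cm.

-131 cm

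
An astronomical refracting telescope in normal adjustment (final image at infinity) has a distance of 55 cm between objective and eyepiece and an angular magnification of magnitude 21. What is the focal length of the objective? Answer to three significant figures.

52.5 cm

In normal adjustment the tube length equals f_obj + f_eye and |M| = f_obj/f_eye.
So f_obj = 21 f_eye and 21 f_eye + f_eye = 55 cm, giving f_eye = 55/22 = 2.500 cm and f_obj = 52.500 cm.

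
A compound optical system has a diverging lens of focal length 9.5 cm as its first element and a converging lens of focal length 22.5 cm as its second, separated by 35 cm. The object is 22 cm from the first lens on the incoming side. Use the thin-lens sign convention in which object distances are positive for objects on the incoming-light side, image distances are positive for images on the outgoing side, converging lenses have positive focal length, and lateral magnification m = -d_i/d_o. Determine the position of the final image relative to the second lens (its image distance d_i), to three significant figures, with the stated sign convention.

Applying the thin-lens equation to the first lens, 1/(-9.5) = 1/22 + 1/d_i1, which gives d_i1 = -6.635 cm.
With d_i1 < 0 the first image is virtual and lies on the object side; the object distance for lens 2 is d_o2 = 35 - (-6.635) = 41.635 cm.
Applying the thin-lens equation again with f_2 = 22.5 cm and d_o2 = 41.635 cm gives d_i2 = 48.957 cm.

49.0 cm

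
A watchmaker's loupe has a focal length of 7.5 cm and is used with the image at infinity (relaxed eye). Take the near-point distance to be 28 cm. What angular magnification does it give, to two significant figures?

M = D/f = 28/7.5 = 3.733.

3.7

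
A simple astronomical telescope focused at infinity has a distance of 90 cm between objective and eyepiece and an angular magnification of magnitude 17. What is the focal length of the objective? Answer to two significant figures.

85 cm

In normal adjustment the tube length equals f_obj + f_eye and |M| = f_obj/f_eye.
So f_obj = 17 f_eye and 17 f_eye + f_eye = 90 cm, giving f_eye = 90/18 = 5.000 cm and f_obj = 85.000 cm.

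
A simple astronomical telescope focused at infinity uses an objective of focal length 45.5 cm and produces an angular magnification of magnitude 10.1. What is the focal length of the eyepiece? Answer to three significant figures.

4.50 cm

|M| = f_obj/f_eye, so f_eye = f_obj/|M| = 45.5/10.1 = 4.505 cm.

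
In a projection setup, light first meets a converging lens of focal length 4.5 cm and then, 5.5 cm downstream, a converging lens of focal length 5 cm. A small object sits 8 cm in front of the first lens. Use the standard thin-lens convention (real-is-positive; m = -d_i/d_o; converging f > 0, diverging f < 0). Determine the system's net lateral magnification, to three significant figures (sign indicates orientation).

First lens: d_i1 = 1/(1/4.5 - 1/8) = 10.286 cm.
m_1 = -(10.286)/8 = -1.2857.
Since 10.286 cm > 5.5 cm, the first image lies past the second lens and serves as a virtual object: d_o2 = L - d_i1 = -4.786 cm.
Second lens: d_i2 = 1/(1/5 - 1/(-4.786)) = 2.445 cm.
m_2 = -(2.445)/(-4.786) = 0.5109.
Overall magnification: m = m_1 m_2 = -0.6569.

-0.657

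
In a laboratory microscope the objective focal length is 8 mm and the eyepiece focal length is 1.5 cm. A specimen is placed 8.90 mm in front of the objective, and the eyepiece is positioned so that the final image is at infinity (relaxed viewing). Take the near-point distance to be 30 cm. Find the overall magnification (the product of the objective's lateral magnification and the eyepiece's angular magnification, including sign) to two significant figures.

Convert to cm: f_obj = 8 mm = 0.8 cm; d_o = 8.90 mm = 0.89 cm.
Objective: 1/d_i = 1/f_obj - 1/d_o = 1/0.8 - 1/0.89 = 0.12640 cm^-1, so d_i = 7.911 cm.
m_obj = -d_i/d_o = -7.911/0.89 = -8.889.
Eyepiece angular magnification (image at infinity): M_eye = D/f_e = 30/1.5 = 20.000.
Overall M = m_obj x M_eye = (-8.889)(20.000) = -177.78.

-180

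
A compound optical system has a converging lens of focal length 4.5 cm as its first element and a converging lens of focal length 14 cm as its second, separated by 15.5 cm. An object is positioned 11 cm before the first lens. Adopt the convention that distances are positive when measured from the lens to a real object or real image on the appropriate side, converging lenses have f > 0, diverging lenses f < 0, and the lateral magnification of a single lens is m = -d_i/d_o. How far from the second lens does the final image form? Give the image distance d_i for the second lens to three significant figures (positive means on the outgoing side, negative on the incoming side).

-18.1 cm

First lens: d_i1 = 1/(1/4.5 - 1/11) = 7.615 cm.
Object distance for lens 2: d_o2 = 15.5 - 7.615 = 7.885 cm.
Second lens: d_i2 = 1/(1/14 - 1/(7.885)) = -18.050 cm.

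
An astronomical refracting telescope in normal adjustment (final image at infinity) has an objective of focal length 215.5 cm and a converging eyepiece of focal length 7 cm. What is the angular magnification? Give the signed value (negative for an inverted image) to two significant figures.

-31

M = -f_obj/f_eye = -215.5/(7) = -30.786.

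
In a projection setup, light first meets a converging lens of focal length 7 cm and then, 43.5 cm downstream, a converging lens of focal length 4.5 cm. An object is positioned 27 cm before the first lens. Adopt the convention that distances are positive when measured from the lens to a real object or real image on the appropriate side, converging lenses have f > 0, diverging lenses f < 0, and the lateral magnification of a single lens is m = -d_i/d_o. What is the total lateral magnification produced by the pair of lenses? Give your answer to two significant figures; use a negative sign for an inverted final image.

Lens 1: 1/d_i1 = 1/f_1 - 1/d_o1 = 1/7 - 1/27 = 0.10582 cm^-1, so d_i1 = 9.450 cm.
m_1 = -(9.450)/27 = -0.3500.
That image sits 34.050 cm in front of the second lens, so d_o2 = 34.050 cm.
Lens 2: 1/d_i2 = 1/f_2 - 1/d_o2 = 1/4.5 - 1/(34.050) = 0.19285 cm^-1, so d_i2 = 5.185 cm.
m_2 = -(5.185)/(34.050) = -0.1523.
Overall magnification: m = m_1 m_2 = 0.0533.

0.053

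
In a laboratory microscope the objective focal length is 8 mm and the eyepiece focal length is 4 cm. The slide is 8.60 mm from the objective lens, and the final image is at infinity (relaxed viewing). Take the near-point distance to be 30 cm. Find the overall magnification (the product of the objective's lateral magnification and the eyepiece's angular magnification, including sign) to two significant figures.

-100

Convert to cm: f_obj = 8 mm = 0.8 cm; d_o = 8.60 mm = 0.86 cm.
Objective: 1/d_i = 1/f_obj - 1/d_o = 1/0.8 - 1/0.86 = 0.08721 cm^-1, so d_i = 11.467 cm.
m_obj = -d_i/d_o = -11.467/0.86 = -13.333.
Eyepiece angular magnification (image at infinity): M_eye = D/f_e = 30/4 = 7.500.
Overall M = m_obj x M_eye = (-13.333)(7.500) = -100.00.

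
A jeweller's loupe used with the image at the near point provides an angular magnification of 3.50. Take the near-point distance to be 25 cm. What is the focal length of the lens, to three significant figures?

For the image at the near point, M = 1 + D/f.
f = D/(M - 1) = 25/(3.5 - 1) = 10.000 cm.

10.0 cm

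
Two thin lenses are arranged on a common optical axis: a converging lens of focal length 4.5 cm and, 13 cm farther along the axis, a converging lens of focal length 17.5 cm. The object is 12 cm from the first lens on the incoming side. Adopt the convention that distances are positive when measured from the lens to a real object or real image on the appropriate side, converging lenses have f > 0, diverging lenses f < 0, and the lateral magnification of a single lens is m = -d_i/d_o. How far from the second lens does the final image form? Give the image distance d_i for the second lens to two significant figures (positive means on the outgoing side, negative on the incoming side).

Lens 1: 1/d_i1 = 1/f_1 - 1/d_o1 = 1/4.5 - 1/12 = 0.13889 cm^-1, so d_i1 = 7.200 cm.
Object distance for lens 2: d_o2 = 13 - 7.200 = 5.800 cm.
Lens 2: 1/d_i2 = 1/f_2 - 1/d_o2 = 1/17.5 - 1/(5.800) = -0.11527 cm^-1, so d_i2 = -8.675 cm.

-8.7 cm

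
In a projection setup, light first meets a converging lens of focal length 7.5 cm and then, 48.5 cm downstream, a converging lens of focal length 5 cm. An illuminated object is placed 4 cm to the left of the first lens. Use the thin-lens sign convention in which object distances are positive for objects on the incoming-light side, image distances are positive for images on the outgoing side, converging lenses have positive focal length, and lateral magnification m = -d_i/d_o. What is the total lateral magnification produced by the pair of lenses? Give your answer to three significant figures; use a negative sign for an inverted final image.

Lens 1: 1/d_i1 = 1/f_1 - 1/d_o1 = 1/7.5 - 1/4 = -0.11667 cm^-1, so d_i1 = -8.571 cm.
m_1 = -(-8.571)/4 = 2.1429.
With d_i1 < 0 the first image is virtual and lies on the object side; the object distance for lens 2 is d_o2 = 48.5 - (-8.571) = 57.071 cm.
Lens 2: 1/d_i2 = 1/f_2 - 1/d_o2 = 1/5 - 1/(57.071) = 0.18248 cm^-1, so d_i2 = 5.480 cm.
m_2 = -(5.480)/(57.071) = -0.0960.
Overall magnification: m = m_1 m_2 = -0.2058.

-0.206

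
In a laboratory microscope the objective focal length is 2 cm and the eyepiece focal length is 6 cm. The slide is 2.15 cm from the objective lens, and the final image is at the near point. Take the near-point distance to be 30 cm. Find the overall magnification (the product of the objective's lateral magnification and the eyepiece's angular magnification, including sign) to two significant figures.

-80

Objective: 1/d_i = 1/f_obj - 1/d_o = 1/2 - 1/2.15 = 0.03488 cm^-1, so d_i = 28.667 cm.
m_obj = -d_i/d_o = -28.667/2.15 = -13.333.
Eyepiece angular magnification (image at near point): M_eye = 1 + D/f_e = 1 + 30/6 = 6.000.
Overall M = m_obj x M_eye = (-13.333)(6.000) = -80.00.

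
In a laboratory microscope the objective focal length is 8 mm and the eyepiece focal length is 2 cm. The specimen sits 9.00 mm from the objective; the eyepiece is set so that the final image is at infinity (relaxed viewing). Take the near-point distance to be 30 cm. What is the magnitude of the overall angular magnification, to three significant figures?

Convert to cm: f_obj = 8 mm = 0.8 cm; d_o = 9.00 mm = 0.90 cm.
Objective: 1/d_i = 1/f_obj - 1/d_o = 1/0.8 - 1/0.90 = 0.13889 cm^-1, so d_i = 7.200 cm.
m_obj = -d_i/d_o = -7.200/0.90 = -8.000.
Eyepiece angular magnification (image at infinity): M_eye = D/f_e = 30/2 = 15.000.
Overall M = m_obj x M_eye = (-8.000)(15.000) = -120.00.
|M| = 120.00.

120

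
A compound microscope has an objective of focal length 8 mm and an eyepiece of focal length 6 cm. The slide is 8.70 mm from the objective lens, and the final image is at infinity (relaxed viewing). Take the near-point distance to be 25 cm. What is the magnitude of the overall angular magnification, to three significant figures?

Convert to cm: f_obj = 8 mm = 0.8 cm; d_o = 8.70 mm = 0.87 cm.
Objective: 1/d_i = 1/f_obj - 1/d_o = 1/0.8 - 1/0.87 = 0.10057 cm^-1, so d_i = 9.943 cm.
m_obj = -d_i/d_o = -9.943/0.87 = -11.429.
Eyepiece angular magnification (image at infinity): M_eye = D/f_e = 25/6 = 4.167.
Overall M = m_obj x M_eye = (-11.429)(4.167) = -47.62.
|M| = 47.62.

47.6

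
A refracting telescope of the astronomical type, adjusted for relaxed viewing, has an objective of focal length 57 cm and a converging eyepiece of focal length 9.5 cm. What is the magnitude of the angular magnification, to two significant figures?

|M| = f_obj/|f_eye| = 57/9.5 = 6.000.

6.0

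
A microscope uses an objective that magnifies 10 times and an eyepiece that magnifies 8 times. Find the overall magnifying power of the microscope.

The overall magnification of a compound microscope is the product of the objective and eyepiece magnifications:
M = M_obj x M_eye = 10 x 8 = 80.

80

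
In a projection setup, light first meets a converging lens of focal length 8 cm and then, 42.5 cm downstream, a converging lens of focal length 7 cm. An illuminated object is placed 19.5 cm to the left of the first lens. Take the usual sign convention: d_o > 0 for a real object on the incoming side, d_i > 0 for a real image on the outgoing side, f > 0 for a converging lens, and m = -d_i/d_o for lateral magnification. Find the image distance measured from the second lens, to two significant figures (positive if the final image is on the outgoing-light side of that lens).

Applying the thin-lens equation to the first lens, 1/8 = 1/19.5 + 1/d_i1, which gives d_i1 = 13.565 cm.
That image sits 28.935 cm in front of the second lens, so d_o2 = 28.935 cm.
Applying the thin-lens equation again with f_2 = 7 cm and d_o2 = 28.935 cm gives d_i2 = 9.234 cm.

9.2 cm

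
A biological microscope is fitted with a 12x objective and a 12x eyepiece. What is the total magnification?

The overall magnification of a compound microscope is the product of the objective and eyepiece magnifications:
M = M_obj x M_eye = 12 x 12 = 144.

144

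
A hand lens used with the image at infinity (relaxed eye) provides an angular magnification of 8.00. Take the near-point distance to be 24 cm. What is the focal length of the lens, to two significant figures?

3.0 cm

For the image at infinity, M = D/f.
f = D/M = 24/8.0 = 3.000 cm.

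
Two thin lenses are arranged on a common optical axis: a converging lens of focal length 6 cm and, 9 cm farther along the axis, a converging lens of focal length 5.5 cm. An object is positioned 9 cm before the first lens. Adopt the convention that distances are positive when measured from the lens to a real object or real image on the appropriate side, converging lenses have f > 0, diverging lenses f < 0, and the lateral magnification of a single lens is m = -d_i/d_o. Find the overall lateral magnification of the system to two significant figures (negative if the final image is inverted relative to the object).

Lens 1: 1/d_i1 = 1/f_1 - 1/d_o1 = 1/6 - 1/9 = 0.05556 cm^-1, so d_i1 = 18.000 cm.
m_1 = -(18.000)/9 = -2.0000.
Since 18.000 cm > 9 cm, the first image lies past the second lens and serves as a virtual object: d_o2 = L - d_i1 = -9.000 cm.
Lens 2: 1/d_i2 = 1/f_2 - 1/d_o2 = 1/5.5 - 1/(-9.000) = 0.29293 cm^-1, so d_i2 = 3.414 cm.
m_2 = -(3.414)/(-9.000) = 0.3793.
The system's lateral magnification is m_1 m_2 = (-2.0000)(0.3793) = -0.7586.

-0.76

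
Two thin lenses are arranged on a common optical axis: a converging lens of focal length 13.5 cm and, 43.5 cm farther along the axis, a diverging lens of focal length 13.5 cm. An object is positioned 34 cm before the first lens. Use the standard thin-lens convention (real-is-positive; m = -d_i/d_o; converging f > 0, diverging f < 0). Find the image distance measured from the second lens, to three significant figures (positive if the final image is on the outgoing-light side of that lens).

-8.23 cm

Applying the thin-lens equation to the first lens, 1/13.5 = 1/34 + 1/d_i1, which gives d_i1 = 22.390 cm.
The intermediate image is 22.390 cm to the right of lens 1, so d_o2 = L - d_i1 = 43.5 - 22.390 = 21.110 cm.
Applying the thin-lens equation again with f_2 = -13.5 cm and d_o2 = 21.110 cm gives d_i2 = -8.234 cm.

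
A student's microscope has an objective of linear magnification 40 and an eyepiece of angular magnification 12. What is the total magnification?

The overall magnification of a compound microscope is the product of the objective and eyepiece magnifications:
M = M_obj x M_eye = 40 x 12 = 480.

480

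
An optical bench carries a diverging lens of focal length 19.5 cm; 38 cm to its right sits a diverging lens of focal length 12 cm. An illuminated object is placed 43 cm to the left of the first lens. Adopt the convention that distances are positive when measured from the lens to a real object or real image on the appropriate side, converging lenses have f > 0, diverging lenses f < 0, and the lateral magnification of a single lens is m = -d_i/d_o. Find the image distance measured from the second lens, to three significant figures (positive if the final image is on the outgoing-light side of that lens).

Lens 1: 1/d_i1 = 1/f_1 - 1/d_o1 = 1/(-19.5) - 1/43 = -0.07454 cm^-1, so d_i1 = -13.416 cm.
The intermediate image is virtual, 13.416 cm to the left of lens 1, so d_o2 = L - d_i1 = 38 - (-13.416) = 51.416 cm.
Lens 2: 1/d_i2 = 1/f_2 - 1/d_o2 = 1/(-12) - 1/(51.416) = -0.10278 cm^-1, so d_i2 = -9.729 cm.

-9.73 cm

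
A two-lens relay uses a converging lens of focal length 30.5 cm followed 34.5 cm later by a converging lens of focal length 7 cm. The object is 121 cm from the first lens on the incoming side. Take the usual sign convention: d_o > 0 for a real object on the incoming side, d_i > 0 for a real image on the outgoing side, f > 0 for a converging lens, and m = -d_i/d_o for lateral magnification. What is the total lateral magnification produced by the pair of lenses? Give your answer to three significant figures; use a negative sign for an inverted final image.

-0.178

Lens 1: 1/d_i1 = 1/f_1 - 1/d_o1 = 1/30.5 - 1/121 = 0.02452 cm^-1, so d_i1 = 40.779 cm.
m_1 = -(40.779)/121 = -0.3370.
Since 40.779 cm > 34.5 cm, the first image lies past the second lens and serves as a virtual object: d_o2 = L - d_i1 = -6.279 cm.
Lens 2: 1/d_i2 = 1/f_2 - 1/d_o2 = 1/7 - 1/(-6.279) = 0.30212 cm^-1, so d_i2 = 3.310 cm.
m_2 = -(3.310)/(-6.279) = 0.5271.
The system's lateral magnification is m_1 m_2 = (-0.3370)(0.5271) = -0.1777.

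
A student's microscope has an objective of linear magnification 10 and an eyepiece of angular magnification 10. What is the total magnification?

100

The overall magnification of a compound microscope is the product of the objective and eyepiece magnifications:
M = M_obj x M_eye = 10 x 10 = 100.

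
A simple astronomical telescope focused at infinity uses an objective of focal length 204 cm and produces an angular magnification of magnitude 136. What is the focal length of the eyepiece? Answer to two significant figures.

1.5 cm

|M| = f_obj/f_eye, so f_eye = f_obj/|M| = 204/136.0 = 1.500 cm.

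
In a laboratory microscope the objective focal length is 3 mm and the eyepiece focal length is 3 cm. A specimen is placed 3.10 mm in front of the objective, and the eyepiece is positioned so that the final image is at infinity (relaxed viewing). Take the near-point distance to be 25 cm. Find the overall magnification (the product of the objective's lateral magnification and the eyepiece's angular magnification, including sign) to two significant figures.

-250

Convert to cm: f_obj = 3 mm = 0.3 cm; d_o = 3.10 mm = 0.31 cm.
Objective: 1/d_i = 1/f_obj - 1/d_o = 1/0.3 - 1/0.31 = 0.10753 cm^-1, so d_i = 9.300 cm.
m_obj = -d_i/d_o = -9.300/0.31 = -30.000.
Eyepiece angular magnification (image at infinity): M_eye = D/f_e = 25/3 = 8.333.
Overall M = m_obj x M_eye = (-30.000)(8.333) = -250.00.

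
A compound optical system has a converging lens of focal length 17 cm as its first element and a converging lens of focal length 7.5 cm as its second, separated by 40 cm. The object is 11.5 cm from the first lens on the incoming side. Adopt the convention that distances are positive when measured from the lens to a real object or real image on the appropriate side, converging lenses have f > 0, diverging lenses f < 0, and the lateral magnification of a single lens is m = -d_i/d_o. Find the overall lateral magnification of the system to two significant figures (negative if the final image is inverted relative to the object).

-0.34

First lens: d_i1 = 1/(1/17 - 1/11.5) = -35.545 cm.
m_1 = -(-35.545)/11.5 = 3.0909.
The intermediate image is virtual, 35.545 cm to the left of lens 1, so d_o2 = L - d_i1 = 40 - (-35.545) = 75.545 cm.
Second lens: d_i2 = 1/(1/7.5 - 1/(75.545)) = 8.327 cm.
m_2 = -(8.327)/(75.545) = -0.1102.
Overall magnification: m = m_1 m_2 = -0.3407.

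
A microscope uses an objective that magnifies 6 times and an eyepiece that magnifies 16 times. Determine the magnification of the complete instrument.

The overall magnification of a compound microscope is the product of the objective and eyepiece magnifications:
M = M_obj x M_eye = 6 x 16 = 96.

96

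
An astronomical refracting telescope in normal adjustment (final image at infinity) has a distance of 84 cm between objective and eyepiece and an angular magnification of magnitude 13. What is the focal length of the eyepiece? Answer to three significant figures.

In normal adjustment the tube length equals f_obj + f_eye and |M| = f_obj/f_eye.
So f_obj = 13 f_eye and 13 f_eye + f_eye = 84 cm, giving f_eye = 84/14 = 6.000 cm and f_obj = 78.000 cm.

6.00 cm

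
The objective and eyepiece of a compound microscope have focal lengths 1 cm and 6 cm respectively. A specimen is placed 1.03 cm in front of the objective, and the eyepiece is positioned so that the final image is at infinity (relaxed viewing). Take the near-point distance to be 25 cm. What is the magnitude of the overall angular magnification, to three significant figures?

Objective: 1/d_i = 1/f_obj - 1/d_o = 1/1 - 1/1.03 = 0.02913 cm^-1, so d_i = 34.333 cm.
m_obj = -d_i/d_o = -34.333/1.03 = -33.333.
Eyepiece angular magnification (image at infinity): M_eye = D/f_e = 25/6 = 4.167.
Overall M = m_obj x M_eye = (-33.333)(4.167) = -138.89.
|M| = 138.89.

139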